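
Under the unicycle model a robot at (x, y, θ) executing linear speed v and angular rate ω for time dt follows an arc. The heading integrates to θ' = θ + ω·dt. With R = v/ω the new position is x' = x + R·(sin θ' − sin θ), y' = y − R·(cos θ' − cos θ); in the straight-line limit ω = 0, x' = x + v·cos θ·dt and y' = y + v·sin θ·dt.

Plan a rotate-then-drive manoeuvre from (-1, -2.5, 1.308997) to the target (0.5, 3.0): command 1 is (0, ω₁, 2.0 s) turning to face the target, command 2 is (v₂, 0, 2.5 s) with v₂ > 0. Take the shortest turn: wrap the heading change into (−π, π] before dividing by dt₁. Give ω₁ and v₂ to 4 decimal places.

heading to target = atan2(3−-2.5, 0.5−-1) = 1.3045
Δθ = wrap(1.3045 − 1.3090) = -0.0045; ω₁ = Δθ/dt₁ = -0.0022
distance = √((0.5−-1)² + (3−-2.5)²) = 5.7009; v₂ = distance/dt₂ = 2.2804

ω₁ = -0.0022, v₂ = 2.2804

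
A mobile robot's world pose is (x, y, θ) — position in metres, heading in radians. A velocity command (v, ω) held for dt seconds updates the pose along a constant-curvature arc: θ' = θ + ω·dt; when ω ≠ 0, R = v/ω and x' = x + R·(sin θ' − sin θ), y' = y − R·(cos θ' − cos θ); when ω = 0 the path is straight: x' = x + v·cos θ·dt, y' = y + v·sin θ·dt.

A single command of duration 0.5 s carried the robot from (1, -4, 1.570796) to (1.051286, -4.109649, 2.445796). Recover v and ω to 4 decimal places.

v = -0.2500, ω = 1.7500

Δθ = 2.445796 − 1.570796 = 0.875000
ω = Δθ/dt = 0.875000/0.5 = 1.7500
R = −Δy/(cos θ' − cos θ) = -0.1429
v = R·ω = -0.1429·1.7500 = -0.2500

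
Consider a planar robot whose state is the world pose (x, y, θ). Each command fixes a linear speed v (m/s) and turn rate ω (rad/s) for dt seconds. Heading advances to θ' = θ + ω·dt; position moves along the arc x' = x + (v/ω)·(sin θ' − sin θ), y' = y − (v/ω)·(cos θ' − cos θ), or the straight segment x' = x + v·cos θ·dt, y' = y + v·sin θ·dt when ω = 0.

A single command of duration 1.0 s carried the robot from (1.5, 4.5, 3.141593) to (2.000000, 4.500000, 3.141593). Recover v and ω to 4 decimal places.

Δθ = 3.141593 − 3.141593 = 0.000000
ω = Δθ/dt = 0.000000/1.0 = 0.0000
ω = 0 → v = (Δx·cos θ + Δy·sin θ)/dt = -0.5000

v = -0.5000, ω = 0.0000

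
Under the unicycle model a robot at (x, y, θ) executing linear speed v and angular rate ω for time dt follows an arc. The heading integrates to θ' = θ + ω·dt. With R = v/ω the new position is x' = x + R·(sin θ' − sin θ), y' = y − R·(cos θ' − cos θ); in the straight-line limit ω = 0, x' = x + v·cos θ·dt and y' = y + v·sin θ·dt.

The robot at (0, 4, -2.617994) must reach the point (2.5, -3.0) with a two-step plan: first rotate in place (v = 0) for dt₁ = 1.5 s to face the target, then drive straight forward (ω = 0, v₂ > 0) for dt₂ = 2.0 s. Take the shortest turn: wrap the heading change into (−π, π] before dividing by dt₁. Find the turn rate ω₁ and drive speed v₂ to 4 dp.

ω₁ = 0.9268, v₂ = 3.7165

heading to target = atan2(-3−4, 2.5−0) = -1.2278
Δθ = wrap(-1.2278 − -2.6180) = 1.3902; ω₁ = Δθ/dt₁ = 0.9268
distance = √((2.5−0)² + (-3−4)²) = 7.4330; v₂ = distance/dt₂ = 3.7165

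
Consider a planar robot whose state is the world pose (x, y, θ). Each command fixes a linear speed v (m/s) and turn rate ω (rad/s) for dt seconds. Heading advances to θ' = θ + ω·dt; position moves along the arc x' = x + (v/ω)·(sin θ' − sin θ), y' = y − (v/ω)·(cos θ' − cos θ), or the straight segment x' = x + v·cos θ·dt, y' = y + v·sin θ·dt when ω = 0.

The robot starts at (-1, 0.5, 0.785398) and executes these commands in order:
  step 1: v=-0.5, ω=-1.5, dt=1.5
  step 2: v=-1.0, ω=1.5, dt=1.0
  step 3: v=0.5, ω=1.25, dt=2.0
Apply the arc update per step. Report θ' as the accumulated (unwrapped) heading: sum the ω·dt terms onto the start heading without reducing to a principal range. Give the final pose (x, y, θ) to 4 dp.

step 1: θ'=-1.4646 (R=0.3333) → pose (-1.5672, 0.7004, -1.4646)
step 2: θ'=0.0354 (R=-0.6667) → pose (-2.2537, 1.2960, 0.0354)
step 3: θ'=2.5354 (R=0.4000) → pose (-2.0399, 2.0244, 2.5354)

(-2.0399, 2.0244, 2.5354)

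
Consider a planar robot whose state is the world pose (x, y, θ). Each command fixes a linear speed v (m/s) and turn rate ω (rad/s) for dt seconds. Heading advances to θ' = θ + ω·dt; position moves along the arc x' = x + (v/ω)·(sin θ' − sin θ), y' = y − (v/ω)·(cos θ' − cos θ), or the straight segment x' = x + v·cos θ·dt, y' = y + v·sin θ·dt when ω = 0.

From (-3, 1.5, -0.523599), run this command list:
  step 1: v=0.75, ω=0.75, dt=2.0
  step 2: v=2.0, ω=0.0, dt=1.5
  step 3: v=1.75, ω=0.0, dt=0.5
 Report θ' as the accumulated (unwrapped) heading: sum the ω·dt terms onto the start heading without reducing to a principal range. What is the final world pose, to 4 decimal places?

(0.4985, 5.0164, 0.9764)

step 1: θ'=0.9764 (R=1.0000) → pose (-1.6715, 1.8060, 0.9764)
step 2: θ'=0.9764 (straight) → pose (0.0085, 4.2915, 0.9764)
step 3: θ'=0.9764 (straight) → pose (0.4985, 5.0164, 0.9764)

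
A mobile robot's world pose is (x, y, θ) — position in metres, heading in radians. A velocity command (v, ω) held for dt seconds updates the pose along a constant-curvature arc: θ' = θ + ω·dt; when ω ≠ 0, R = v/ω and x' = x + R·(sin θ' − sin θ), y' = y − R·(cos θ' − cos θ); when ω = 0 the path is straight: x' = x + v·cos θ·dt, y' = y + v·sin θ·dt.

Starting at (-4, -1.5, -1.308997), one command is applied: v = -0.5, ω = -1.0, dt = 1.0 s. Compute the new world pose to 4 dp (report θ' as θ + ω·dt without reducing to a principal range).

(-3.8869, -1.0341, -2.3090)

θ' = -1.3090 + -1.0·1.0 = -2.3090
R = v/ω = -0.5/-1.0 = 0.5000
x' = -4 + 0.5000·(sin -2.3090 − sin -1.3090) = -3.8869
y' = -1.5 − 0.5000·(cos -2.3090 − cos -1.3090) = -1.0341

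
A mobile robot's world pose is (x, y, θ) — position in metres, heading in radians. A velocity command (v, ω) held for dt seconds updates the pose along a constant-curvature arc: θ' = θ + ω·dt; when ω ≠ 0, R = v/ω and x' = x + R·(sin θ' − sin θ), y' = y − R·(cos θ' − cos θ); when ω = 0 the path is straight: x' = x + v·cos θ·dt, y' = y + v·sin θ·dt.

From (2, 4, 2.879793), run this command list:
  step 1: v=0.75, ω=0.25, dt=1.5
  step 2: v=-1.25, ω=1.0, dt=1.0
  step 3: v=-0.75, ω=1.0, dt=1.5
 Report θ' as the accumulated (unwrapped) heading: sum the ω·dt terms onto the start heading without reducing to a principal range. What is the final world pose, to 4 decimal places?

(1.5701, 5.7518, 5.7548)

step 1: θ'=3.2548 (R=3.0000) → pose (0.8847, 4.0830, 3.2548)
step 2: θ'=4.2548 (R=-1.2500) → pose (1.8649, 4.7728, 4.2548)
step 3: θ'=5.7548 (R=-0.7500) → pose (1.5701, 5.7518, 5.7548)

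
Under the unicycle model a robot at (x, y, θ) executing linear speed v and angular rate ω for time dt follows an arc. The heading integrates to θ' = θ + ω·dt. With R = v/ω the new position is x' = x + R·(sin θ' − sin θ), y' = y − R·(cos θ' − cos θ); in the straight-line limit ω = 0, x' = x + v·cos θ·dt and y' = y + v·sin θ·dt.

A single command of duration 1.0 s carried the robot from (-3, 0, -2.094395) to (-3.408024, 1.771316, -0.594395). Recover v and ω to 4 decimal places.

v = -2.0000, ω = 1.5000

Δθ = -0.594395 − -2.094395 = 1.500000
ω = Δθ/dt = 1.500000/1.0 = 1.5000
R = −Δy/(cos θ' − cos θ) = -1.3333
v = R·ω = -1.3333·1.5000 = -2.0000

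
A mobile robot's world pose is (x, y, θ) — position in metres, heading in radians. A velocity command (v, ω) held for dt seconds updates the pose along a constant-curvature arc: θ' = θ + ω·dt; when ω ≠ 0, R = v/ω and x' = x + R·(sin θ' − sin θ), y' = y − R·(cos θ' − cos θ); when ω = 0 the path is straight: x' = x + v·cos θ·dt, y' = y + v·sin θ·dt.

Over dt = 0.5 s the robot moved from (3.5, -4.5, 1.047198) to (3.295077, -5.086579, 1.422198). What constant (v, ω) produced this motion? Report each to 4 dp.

v = -1.2500, ω = 0.7500

Δθ = 1.422198 − 1.047198 = 0.375000
ω = Δθ/dt = 0.375000/0.5 = 0.7500
R = −Δy/(cos θ' − cos θ) = -1.6667
v = R·ω = -1.6667·0.7500 = -1.2500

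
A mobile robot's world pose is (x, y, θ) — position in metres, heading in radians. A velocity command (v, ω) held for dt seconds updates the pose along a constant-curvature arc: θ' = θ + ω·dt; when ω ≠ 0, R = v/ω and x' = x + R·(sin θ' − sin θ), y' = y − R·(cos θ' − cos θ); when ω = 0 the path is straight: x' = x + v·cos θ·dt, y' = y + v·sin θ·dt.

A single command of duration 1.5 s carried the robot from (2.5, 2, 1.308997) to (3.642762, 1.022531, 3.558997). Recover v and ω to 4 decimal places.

v = -1.2500, ω = 1.5000

Δθ = 3.558997 − 1.308997 = 2.250000
ω = Δθ/dt = 2.250000/1.5 = 1.5000
R = Δx/(sin θ' − sin θ) = -0.8333
v = R·ω = -0.8333·1.5000 = -1.2500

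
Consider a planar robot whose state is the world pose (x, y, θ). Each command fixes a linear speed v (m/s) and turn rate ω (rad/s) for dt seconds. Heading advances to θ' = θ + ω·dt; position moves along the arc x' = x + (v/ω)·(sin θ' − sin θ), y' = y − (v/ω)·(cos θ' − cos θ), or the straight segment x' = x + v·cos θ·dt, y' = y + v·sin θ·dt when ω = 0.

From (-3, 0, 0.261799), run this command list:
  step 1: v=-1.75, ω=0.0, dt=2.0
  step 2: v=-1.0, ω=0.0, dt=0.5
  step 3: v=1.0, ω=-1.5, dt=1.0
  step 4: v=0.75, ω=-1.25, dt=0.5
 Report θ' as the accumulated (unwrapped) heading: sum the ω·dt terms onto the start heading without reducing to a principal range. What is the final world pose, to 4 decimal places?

(-6.0536, -1.8304, -1.8632)

step 1: θ'=0.2618 (straight) → pose (-6.3807, -0.9059, 0.2618)
step 2: θ'=0.2618 (straight) → pose (-6.8637, -1.0353, 0.2618)
step 3: θ'=-1.2382 (R=-0.6667) → pose (-6.0610, -1.4616, -1.2382)
step 4: θ'=-1.8632 (R=-0.6000) → pose (-6.0536, -1.8304, -1.8632)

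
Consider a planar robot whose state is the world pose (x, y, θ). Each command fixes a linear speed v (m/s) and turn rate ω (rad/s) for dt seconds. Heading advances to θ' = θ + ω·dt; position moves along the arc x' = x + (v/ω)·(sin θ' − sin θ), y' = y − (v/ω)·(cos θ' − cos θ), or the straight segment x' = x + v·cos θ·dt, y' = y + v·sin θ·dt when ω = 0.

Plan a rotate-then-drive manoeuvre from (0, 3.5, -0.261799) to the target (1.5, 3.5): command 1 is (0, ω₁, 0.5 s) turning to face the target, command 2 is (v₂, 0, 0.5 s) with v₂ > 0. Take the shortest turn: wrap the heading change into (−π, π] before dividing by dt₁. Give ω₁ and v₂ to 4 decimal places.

heading to target = atan2(3.5−3.5, 1.5−0) = 0.0000
Δθ = wrap(0.0000 − -0.2618) = 0.2618; ω₁ = Δθ/dt₁ = 0.5236
distance = √((1.5−0)² + (3.5−3.5)²) = 1.5000; v₂ = distance/dt₂ = 3.0000

ω₁ = 0.5236, v₂ = 3.0000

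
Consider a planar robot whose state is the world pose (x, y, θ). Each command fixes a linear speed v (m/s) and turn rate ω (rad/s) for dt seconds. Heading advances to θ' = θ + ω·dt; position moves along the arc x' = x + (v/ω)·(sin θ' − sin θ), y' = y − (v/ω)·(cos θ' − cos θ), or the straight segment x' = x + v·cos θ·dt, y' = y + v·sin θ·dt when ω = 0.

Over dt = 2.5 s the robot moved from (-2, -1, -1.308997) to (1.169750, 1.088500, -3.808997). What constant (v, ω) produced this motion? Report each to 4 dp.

v = -2.0000, ω = -1.0000

Δθ = -3.808997 − -1.308997 = -2.500000
ω = Δθ/dt = -2.500000/2.5 = -1.0000
R = Δx/(sin θ' − sin θ) = 2.0000
v = R·ω = 2.0000·-1.0000 = -2.0000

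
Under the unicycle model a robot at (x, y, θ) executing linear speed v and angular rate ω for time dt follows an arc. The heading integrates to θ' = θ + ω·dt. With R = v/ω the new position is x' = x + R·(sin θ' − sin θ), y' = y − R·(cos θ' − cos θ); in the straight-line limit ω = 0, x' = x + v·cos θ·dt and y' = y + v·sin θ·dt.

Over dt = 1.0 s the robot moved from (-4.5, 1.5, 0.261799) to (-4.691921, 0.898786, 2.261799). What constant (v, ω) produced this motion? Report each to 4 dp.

Δθ = 2.261799 − 0.261799 = 2.000000
ω = Δθ/dt = 2.000000/1.0 = 2.0000
R = −Δy/(cos θ' − cos θ) = -0.3750
v = R·ω = -0.3750·2.0000 = -0.7500

v = -0.7500, ω = 2.0000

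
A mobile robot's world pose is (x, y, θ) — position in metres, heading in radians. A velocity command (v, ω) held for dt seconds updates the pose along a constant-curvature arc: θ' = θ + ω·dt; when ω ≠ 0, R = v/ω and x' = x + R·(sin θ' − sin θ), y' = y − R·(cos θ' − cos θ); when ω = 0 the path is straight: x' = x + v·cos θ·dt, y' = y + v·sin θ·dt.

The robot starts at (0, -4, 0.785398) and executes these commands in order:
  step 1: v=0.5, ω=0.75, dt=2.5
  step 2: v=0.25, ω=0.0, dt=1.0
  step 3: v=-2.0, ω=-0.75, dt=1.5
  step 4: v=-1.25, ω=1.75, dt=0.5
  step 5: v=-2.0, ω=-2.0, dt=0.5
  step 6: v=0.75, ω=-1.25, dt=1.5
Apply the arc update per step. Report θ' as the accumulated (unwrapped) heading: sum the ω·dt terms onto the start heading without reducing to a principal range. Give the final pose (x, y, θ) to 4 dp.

step 1: θ'=2.6604 (R=0.6667) → pose (-0.1628, -2.9376, 2.6604)
step 2: θ'=2.6604 (straight) → pose (-0.3845, -2.8219, 2.6604)
step 3: θ'=1.5354 (R=2.6667) → pose (1.0463, -5.2801, 1.5354)
step 4: θ'=2.4104 (R=-0.7143) → pose (1.2832, -5.8371, 2.4104)
step 5: θ'=1.4104 (R=1.0000) → pose (1.6026, -6.7412, 1.4104)
step 6: θ'=-0.4646 (R=-0.6000) → pose (2.4637, -6.3006, -0.4646)

(2.4637, -6.3006, -0.4646)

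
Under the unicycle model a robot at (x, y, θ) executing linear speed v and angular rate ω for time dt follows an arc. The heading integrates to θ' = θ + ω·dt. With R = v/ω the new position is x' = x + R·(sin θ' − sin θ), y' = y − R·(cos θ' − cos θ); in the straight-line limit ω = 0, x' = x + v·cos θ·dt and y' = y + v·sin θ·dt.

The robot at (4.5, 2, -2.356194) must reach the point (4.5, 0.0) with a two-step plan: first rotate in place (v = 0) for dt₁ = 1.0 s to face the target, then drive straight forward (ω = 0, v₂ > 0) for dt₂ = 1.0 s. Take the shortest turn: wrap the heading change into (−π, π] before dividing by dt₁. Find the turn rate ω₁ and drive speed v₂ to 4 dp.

heading to target = atan2(0−2, 4.5−4.5) = -1.5708
Δθ = wrap(-1.5708 − -2.3562) = 0.7854; ω₁ = Δθ/dt₁ = 0.7854
distance = √((4.5−4.5)² + (0−2)²) = 2.0000; v₂ = distance/dt₂ = 2.0000

ω₁ = 0.7854, v₂ = 2.0000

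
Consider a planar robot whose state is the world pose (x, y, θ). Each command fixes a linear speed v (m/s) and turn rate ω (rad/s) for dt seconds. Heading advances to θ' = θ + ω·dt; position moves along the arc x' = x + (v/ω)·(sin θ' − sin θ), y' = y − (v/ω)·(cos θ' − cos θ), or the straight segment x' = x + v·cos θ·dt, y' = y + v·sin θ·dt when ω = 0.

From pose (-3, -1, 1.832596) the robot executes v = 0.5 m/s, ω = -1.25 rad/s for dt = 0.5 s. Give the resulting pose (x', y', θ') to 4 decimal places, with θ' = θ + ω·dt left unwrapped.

θ' = 1.8326 + -1.25·0.5 = 1.2076
R = v/ω = 0.5/-1.25 = -0.4000
x' = -3 + -0.4000·(sin 1.2076 − sin 1.8326) = -2.9875
y' = -1 − -0.4000·(cos 1.2076 − cos 1.8326) = -0.7544

(-2.9875, -0.7544, 1.2076)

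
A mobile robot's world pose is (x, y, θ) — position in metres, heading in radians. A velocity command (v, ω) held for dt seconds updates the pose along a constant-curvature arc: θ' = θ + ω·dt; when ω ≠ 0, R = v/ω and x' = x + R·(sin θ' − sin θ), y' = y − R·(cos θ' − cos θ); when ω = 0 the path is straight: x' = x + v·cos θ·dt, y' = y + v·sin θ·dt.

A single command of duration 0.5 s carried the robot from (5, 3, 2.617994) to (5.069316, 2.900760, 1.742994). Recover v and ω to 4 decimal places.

Δθ = 1.742994 − 2.617994 = -0.875000
ω = Δθ/dt = -0.875000/0.5 = -1.7500
R = −Δy/(cos θ' − cos θ) = 0.1429
v = R·ω = 0.1429·-1.7500 = -0.2500

v = -0.2500, ω = -1.7500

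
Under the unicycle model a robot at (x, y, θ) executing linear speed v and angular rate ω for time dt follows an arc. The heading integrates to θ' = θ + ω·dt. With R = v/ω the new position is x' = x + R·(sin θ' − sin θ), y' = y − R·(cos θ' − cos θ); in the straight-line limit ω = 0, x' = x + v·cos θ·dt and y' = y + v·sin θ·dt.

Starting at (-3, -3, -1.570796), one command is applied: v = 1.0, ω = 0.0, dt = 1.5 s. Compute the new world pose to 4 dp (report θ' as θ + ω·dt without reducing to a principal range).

(-3.0000, -4.5000, -1.5708)

θ' = -1.5708 + 0.0·1.5 = -1.5708
ω = 0 → straight: x' = -3 + 1.0·cos(-1.5708)·1.5 = -3.0000
y' = -3 + 1.0·sin(-1.5708)·1.5 = -4.5000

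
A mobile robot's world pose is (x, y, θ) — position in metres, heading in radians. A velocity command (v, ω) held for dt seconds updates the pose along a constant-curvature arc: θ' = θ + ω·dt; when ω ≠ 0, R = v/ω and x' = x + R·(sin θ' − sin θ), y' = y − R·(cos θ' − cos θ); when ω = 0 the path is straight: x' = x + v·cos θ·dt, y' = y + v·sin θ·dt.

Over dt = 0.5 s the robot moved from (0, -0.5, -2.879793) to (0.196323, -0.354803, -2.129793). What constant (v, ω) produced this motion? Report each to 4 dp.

v = -0.5000, ω = 1.5000

Δθ = -2.129793 − -2.879793 = 0.750000
ω = Δθ/dt = 0.750000/0.5 = 1.5000
R = Δx/(sin θ' − sin θ) = -0.3333
v = R·ω = -0.3333·1.5000 = -0.5000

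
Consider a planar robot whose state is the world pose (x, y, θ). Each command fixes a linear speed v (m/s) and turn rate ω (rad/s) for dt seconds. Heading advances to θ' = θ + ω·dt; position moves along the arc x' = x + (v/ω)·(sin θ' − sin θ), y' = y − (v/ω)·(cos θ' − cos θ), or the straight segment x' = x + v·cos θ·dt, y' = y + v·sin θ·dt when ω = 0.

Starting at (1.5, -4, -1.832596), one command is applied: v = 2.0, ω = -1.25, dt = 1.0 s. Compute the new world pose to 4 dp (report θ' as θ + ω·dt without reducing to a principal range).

(0.0489, -5.1831, -3.0826)

θ' = -1.8326 + -1.25·1.0 = -3.0826
R = v/ω = 2.0/-1.25 = -1.6000
x' = 1.5 + -1.6000·(sin -3.0826 − sin -1.8326) = 0.0489
y' = -4 − -1.6000·(cos -3.0826 − cos -1.8326) = -5.1831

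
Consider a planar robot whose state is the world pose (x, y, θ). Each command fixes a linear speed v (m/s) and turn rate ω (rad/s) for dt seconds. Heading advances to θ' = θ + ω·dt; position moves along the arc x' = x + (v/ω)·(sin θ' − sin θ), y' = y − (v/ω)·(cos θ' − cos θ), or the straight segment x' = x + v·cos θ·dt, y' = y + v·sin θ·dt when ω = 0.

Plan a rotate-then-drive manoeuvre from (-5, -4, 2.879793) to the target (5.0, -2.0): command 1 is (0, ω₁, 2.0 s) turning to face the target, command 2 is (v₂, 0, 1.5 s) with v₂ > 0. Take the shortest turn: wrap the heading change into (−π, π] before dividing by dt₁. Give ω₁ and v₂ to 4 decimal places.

heading to target = atan2(-2−-4, 5−-5) = 0.1974
Δθ = wrap(0.1974 − 2.8798) = -2.6824; ω₁ = Δθ/dt₁ = -1.3412
distance = √((5−-5)² + (-2−-4)²) = 10.1980; v₂ = distance/dt₂ = 6.7987

ω₁ = -1.3412, v₂ = 6.7987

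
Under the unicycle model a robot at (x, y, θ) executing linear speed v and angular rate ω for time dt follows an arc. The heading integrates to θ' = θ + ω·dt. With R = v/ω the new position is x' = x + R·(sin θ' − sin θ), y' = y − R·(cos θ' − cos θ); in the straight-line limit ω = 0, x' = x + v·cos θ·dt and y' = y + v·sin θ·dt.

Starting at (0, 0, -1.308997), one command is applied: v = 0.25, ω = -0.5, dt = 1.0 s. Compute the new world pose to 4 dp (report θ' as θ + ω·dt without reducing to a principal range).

(0.0029, -0.2474, -1.8090)

θ' = -1.3090 + -0.5·1.0 = -1.8090
R = v/ω = 0.25/-0.5 = -0.5000
x' = 0 + -0.5000·(sin -1.8090 − sin -1.3090) = 0.0029
y' = 0 − -0.5000·(cos -1.8090 − cos -1.3090) = -0.2474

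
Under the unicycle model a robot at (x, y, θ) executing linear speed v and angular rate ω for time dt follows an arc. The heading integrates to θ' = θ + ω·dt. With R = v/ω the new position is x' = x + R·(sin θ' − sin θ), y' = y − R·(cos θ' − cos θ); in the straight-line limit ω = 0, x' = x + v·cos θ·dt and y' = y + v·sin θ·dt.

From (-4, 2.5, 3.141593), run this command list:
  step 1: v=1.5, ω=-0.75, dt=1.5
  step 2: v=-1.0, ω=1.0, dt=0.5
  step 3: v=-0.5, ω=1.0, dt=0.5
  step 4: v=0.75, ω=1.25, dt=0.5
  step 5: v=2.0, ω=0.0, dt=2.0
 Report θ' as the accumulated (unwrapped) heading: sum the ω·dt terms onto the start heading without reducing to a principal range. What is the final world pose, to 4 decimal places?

(-9.1299, 1.1808, 3.6416)

step 1: θ'=2.0166 (R=-2.0000) → pose (-5.8045, 3.6376, 2.0166)
step 2: θ'=2.5166 (R=-1.0000) → pose (-5.4874, 3.2579, 2.5166)
step 3: θ'=3.0166 (R=-0.5000) → pose (-5.2572, 3.1672, 3.0166)
step 4: θ'=3.6416 (R=0.6000) → pose (-5.6196, 3.0985, 3.6416)
step 5: θ'=3.6416 (straight) → pose (-9.1299, 1.1808, 3.6416)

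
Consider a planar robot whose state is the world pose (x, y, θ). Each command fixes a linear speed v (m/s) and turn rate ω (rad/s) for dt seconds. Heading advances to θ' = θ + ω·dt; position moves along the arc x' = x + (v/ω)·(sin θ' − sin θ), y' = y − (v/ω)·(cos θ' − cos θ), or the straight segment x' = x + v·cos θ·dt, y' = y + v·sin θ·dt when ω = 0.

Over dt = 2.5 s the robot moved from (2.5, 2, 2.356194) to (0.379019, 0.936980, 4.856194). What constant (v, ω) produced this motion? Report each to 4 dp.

Δθ = 4.856194 − 2.356194 = 2.500000
ω = Δθ/dt = 2.500000/2.5 = 1.0000
R = Δx/(sin θ' − sin θ) = 1.2500
v = R·ω = 1.2500·1.0000 = 1.2500

v = 1.2500, ω = 1.0000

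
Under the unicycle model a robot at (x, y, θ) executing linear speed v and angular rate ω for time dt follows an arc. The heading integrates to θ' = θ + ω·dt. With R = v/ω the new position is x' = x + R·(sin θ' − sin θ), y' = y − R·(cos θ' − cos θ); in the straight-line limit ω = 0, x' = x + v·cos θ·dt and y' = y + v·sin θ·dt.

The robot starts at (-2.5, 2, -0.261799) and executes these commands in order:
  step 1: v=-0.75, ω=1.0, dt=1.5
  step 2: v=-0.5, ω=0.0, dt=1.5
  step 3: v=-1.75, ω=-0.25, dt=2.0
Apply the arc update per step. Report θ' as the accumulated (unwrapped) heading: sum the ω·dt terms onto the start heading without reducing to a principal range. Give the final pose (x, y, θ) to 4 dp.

step 1: θ'=1.2382 (R=-0.7500) → pose (-3.4030, 1.5204, 1.2382)
step 2: θ'=1.2382 (straight) → pose (-3.6479, 0.8115, 1.2382)
step 3: θ'=0.7382 (R=7.0000) → pose (-5.5536, -2.0808, 0.7382)

(-5.5536, -2.0808, 0.7382)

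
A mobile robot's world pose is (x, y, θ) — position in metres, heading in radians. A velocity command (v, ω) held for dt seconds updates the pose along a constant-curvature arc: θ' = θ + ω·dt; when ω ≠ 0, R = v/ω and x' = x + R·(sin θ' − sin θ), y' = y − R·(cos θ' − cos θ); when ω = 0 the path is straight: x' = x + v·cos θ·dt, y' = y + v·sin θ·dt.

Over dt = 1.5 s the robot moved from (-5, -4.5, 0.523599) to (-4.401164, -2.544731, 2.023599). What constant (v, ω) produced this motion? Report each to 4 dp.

Δθ = 2.023599 − 0.523599 = 1.500000
ω = Δθ/dt = 1.500000/1.5 = 1.0000
R = −Δy/(cos θ' − cos θ) = 1.5000
v = R·ω = 1.5000·1.0000 = 1.5000

v = 1.5000, ω = 1.0000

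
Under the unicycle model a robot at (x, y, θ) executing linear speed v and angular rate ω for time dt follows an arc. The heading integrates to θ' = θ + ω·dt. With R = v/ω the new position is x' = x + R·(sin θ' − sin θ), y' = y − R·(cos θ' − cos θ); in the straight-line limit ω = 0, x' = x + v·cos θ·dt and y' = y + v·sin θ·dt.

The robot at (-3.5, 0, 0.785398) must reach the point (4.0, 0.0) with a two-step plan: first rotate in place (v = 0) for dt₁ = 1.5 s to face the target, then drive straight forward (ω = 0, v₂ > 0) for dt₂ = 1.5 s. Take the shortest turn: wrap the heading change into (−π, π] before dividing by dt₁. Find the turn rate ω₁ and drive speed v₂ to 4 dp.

ω₁ = -0.5236, v₂ = 5.0000

heading to target = atan2(0−0, 4−-3.5) = 0.0000
Δθ = wrap(0.0000 − 0.7854) = -0.7854; ω₁ = Δθ/dt₁ = -0.5236
distance = √((4−-3.5)² + (0−0)²) = 7.5000; v₂ = distance/dt₂ = 5.0000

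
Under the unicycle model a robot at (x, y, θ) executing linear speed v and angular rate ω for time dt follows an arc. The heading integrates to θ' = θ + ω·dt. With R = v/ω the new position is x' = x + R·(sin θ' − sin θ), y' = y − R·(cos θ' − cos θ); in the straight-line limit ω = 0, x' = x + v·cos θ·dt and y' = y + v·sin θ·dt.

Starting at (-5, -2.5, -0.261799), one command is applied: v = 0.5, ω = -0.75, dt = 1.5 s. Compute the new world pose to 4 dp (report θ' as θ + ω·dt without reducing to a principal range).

(-4.5171, -3.0220, -1.3868)

θ' = -0.2618 + -0.75·1.5 = -1.3868
R = v/ω = 0.5/-0.75 = -0.6667
x' = -5 + -0.6667·(sin -1.3868 − sin -0.2618) = -4.5171
y' = -2.5 − -0.6667·(cos -1.3868 − cos -0.2618) = -3.0220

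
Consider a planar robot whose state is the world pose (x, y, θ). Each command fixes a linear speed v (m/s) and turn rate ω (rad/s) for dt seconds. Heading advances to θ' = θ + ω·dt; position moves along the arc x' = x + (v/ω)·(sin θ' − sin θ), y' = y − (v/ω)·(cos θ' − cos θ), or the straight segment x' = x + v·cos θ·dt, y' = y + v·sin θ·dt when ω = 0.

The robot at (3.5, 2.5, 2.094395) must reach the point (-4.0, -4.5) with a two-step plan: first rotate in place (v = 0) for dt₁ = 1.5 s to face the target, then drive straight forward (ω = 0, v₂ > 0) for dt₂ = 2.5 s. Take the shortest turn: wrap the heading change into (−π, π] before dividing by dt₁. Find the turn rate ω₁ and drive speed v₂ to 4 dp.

heading to target = atan2(-4.5−2.5, -4−3.5) = -2.3907
Δθ = wrap(-2.3907 − 2.0944) = 1.7981; ω₁ = Δθ/dt₁ = 1.1988
distance = √((-4−3.5)² + (-4.5−2.5)²) = 10.2591; v₂ = distance/dt₂ = 4.1037

ω₁ = 1.1988, v₂ = 4.1037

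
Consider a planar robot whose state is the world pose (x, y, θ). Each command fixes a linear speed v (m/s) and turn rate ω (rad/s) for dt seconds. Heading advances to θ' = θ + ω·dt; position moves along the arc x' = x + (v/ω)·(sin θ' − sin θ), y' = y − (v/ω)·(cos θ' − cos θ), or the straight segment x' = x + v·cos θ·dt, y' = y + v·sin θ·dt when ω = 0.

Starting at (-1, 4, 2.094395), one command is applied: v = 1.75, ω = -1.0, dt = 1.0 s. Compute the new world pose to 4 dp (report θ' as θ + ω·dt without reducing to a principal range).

(-1.0396, 5.6775, 1.0944)

θ' = 2.0944 + -1.0·1.0 = 1.0944
R = v/ω = 1.75/-1.0 = -1.7500
x' = -1 + -1.7500·(sin 1.0944 − sin 2.0944) = -1.0396
y' = 4 − -1.7500·(cos 1.0944 − cos 2.0944) = 5.6775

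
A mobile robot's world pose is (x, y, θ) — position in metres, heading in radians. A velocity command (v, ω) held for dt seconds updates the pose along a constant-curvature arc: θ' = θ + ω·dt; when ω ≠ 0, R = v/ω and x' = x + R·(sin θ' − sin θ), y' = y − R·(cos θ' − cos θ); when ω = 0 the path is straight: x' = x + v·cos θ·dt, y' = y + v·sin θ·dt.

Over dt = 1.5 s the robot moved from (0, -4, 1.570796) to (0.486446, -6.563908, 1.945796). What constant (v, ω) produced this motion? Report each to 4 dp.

v = -1.7500, ω = 0.2500

Δθ = 1.945796 − 1.570796 = 0.375000
ω = Δθ/dt = 0.375000/1.5 = 0.2500
R = −Δy/(cos θ' − cos θ) = -7.0000
v = R·ω = -7.0000·0.2500 = -1.7500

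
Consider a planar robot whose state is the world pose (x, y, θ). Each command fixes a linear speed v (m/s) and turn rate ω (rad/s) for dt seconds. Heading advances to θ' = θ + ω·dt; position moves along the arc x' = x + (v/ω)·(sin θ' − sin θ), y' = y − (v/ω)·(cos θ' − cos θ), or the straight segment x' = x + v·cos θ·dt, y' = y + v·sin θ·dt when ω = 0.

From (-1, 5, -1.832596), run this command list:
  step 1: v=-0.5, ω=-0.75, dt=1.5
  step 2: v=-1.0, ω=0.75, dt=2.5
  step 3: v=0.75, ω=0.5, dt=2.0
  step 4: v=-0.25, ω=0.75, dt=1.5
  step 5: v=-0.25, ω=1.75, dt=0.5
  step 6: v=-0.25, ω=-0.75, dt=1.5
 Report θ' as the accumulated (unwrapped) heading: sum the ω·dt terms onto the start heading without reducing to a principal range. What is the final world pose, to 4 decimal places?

(1.2541, 5.9958, 0.7924)

step 1: θ'=-2.9576 (R=0.6667) → pose (-0.4780, 5.4829, -2.9576)
step 2: θ'=-1.0826 (R=-1.3333) → pose (0.4556, 7.4191, -1.0826)
step 3: θ'=-0.0826 (R=1.5000) → pose (1.6566, 6.6277, -0.0826)
step 4: θ'=1.0424 (R=-0.3333) → pose (1.3412, 6.4636, 1.0424)
step 5: θ'=1.9174 (R=-0.1429) → pose (1.3303, 6.3430, 1.9174)
step 6: θ'=0.7924 (R=0.3333) → pose (1.2541, 5.9958, 0.7924)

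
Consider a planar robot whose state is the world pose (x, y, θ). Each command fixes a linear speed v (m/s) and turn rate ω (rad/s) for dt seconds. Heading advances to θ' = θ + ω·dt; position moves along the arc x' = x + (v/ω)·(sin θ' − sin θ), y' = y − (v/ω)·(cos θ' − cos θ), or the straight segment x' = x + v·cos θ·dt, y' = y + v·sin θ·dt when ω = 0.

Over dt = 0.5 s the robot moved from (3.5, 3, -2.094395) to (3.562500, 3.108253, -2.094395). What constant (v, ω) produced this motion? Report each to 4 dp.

Δθ = -2.094395 − -2.094395 = 0.000000
ω = Δθ/dt = 0.000000/0.5 = 0.0000
ω = 0 → v = (Δx·cos θ + Δy·sin θ)/dt = -0.2500

v = -0.2500, ω = 0.0000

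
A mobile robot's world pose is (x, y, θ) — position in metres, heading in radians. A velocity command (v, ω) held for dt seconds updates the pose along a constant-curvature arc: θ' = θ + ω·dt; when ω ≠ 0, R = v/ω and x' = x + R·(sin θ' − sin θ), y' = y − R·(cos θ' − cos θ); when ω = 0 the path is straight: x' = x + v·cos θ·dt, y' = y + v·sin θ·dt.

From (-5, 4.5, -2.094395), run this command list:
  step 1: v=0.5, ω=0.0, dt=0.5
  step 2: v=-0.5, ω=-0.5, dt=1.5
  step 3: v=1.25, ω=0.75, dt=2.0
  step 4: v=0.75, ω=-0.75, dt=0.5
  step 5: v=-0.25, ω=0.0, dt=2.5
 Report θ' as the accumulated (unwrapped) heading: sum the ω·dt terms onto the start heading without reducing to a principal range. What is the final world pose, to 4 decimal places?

step 1: θ'=-2.0944 (straight) → pose (-5.1250, 4.2835, -2.0944)
step 2: θ'=-2.8444 (R=1.0000) → pose (-4.5518, 4.7397, -2.8444)
step 3: θ'=-1.3444 (R=1.6667) → pose (-5.6879, 2.7719, -1.3444)
step 4: θ'=-1.7194 (R=-1.0000) → pose (-5.6734, 2.3994, -1.7194)
step 5: θ'=-1.7194 (straight) → pose (-5.5808, 3.0175, -1.7194)

(-5.5808, 3.0175, -1.7194)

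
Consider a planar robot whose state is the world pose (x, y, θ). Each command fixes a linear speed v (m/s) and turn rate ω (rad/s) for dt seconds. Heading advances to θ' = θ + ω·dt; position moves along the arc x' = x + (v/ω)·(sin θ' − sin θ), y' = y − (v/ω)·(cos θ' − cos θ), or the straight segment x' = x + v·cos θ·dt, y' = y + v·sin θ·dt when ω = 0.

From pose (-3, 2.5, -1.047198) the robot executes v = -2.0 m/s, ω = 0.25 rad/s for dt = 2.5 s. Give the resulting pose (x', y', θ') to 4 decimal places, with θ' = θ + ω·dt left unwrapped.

θ' = -1.0472 + 0.25·2.5 = -0.4222
R = v/ω = -2.0/0.25 = -8.0000
x' = -3 + -8.0000·(sin -0.4222 − sin -1.0472) = -6.6501
y' = 2.5 − -8.0000·(cos -0.4222 − cos -1.0472) = 5.7975

(-6.6501, 5.7975, -0.4222)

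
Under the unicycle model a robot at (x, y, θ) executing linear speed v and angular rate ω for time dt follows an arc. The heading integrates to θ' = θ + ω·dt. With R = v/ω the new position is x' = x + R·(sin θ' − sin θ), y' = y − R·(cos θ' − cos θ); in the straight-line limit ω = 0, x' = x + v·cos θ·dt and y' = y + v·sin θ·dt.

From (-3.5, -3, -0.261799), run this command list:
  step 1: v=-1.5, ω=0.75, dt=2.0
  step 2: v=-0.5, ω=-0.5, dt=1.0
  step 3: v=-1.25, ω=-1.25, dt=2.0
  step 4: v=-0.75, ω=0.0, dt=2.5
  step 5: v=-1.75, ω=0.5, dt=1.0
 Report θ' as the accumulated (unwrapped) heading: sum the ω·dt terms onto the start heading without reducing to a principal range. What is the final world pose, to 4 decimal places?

(-7.5812, -0.1928, -1.2618)

step 1: θ'=1.2382 (R=-2.0000) → pose (-5.9080, -4.2789, 1.2382)
step 2: θ'=0.7382 (R=1.0000) → pose (-6.1803, -4.6920, 0.7382)
step 3: θ'=-1.7618 (R=1.0000) → pose (-7.8350, -3.7625, -1.7618)
step 4: θ'=-1.7618 (straight) → pose (-7.4791, -1.9216, -1.7618)
step 5: θ'=-1.2618 (R=-3.5000) → pose (-7.5812, -0.1928, -1.2618)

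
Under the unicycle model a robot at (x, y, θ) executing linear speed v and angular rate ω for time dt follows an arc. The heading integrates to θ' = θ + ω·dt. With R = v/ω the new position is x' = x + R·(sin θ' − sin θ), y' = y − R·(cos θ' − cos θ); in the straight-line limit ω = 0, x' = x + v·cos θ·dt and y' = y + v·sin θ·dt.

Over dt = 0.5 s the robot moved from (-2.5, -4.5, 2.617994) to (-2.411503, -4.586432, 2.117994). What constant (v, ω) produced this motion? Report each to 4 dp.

Δθ = 2.117994 − 2.617994 = -0.500000
ω = Δθ/dt = -0.500000/0.5 = -1.0000
R = Δx/(sin θ' − sin θ) = 0.2500
v = R·ω = 0.2500·-1.0000 = -0.2500

v = -0.2500, ω = -1.0000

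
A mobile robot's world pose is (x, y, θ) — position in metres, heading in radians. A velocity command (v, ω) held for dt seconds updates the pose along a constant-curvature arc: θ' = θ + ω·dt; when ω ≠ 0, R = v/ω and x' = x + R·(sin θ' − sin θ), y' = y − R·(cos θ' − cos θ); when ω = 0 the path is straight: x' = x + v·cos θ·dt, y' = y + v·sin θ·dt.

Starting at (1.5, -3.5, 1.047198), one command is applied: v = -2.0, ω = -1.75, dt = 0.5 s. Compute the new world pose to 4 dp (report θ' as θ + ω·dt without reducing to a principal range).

θ' = 1.0472 + -1.75·0.5 = 0.1722
R = v/ω = -2.0/-1.75 = 1.1429
x' = 1.5 + 1.1429·(sin 0.1722 − sin 1.0472) = 0.7061
y' = -3.5 − 1.1429·(cos 0.1722 − cos 1.0472) = -4.0545

(0.7061, -4.0545, 0.1722)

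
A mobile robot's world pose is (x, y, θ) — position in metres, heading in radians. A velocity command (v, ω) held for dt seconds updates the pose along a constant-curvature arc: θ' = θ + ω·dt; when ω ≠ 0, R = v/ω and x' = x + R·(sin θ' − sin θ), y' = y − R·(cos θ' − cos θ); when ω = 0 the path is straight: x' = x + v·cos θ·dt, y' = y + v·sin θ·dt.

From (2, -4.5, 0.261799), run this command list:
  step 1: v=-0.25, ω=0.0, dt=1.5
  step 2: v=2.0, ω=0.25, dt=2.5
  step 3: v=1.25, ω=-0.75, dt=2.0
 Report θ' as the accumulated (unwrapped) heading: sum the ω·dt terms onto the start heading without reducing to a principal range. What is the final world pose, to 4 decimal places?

step 1: θ'=0.2618 (straight) → pose (1.6378, -4.5971, 0.2618)
step 2: θ'=0.8868 (R=8.0000) → pose (5.7677, -1.9248, 0.8868)
step 3: θ'=-0.6132 (R=-1.6667) → pose (8.0186, -1.6150, -0.6132)

(8.0186, -1.6150, -0.6132)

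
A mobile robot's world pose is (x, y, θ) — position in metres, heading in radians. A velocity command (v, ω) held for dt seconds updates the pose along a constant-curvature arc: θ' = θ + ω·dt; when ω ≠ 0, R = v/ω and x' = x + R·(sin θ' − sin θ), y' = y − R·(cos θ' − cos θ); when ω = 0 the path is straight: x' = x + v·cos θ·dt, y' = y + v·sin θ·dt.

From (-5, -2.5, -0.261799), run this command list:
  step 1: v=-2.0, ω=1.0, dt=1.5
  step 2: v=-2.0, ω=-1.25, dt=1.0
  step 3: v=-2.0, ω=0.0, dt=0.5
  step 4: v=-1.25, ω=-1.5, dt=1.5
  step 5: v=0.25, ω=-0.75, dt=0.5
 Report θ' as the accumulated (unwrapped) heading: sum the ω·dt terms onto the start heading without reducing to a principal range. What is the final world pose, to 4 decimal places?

(-10.6672, -3.5595, -2.6368)

step 1: θ'=1.2382 (R=-2.0000) → pose (-7.4080, -3.7789, 1.2382)
step 2: θ'=-0.0118 (R=1.6000) → pose (-8.9392, -4.8564, -0.0118)
step 3: θ'=-0.0118 (straight) → pose (-9.9392, -4.8446, -0.0118)
step 4: θ'=-2.2618 (R=0.8333) → pose (-10.5715, -3.4802, -2.2618)
step 5: θ'=-2.6368 (R=-0.3333) → pose (-10.6672, -3.5595, -2.6368)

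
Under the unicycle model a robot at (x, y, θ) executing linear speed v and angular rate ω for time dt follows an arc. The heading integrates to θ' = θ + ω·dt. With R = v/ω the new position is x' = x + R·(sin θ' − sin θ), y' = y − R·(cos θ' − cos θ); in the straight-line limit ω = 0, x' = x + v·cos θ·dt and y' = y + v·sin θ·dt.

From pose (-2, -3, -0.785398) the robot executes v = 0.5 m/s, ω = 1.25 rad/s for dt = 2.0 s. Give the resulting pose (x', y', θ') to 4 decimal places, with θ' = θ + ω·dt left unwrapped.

θ' = -0.7854 + 1.25·2.0 = 1.7146
R = v/ω = 0.5/1.25 = 0.4000
x' = -2 + 0.4000·(sin 1.7146 − sin -0.7854) = -1.3213
y' = -3 − 0.4000·(cos 1.7146 − cos -0.7854) = -2.6598

(-1.3213, -2.6598, 1.7146)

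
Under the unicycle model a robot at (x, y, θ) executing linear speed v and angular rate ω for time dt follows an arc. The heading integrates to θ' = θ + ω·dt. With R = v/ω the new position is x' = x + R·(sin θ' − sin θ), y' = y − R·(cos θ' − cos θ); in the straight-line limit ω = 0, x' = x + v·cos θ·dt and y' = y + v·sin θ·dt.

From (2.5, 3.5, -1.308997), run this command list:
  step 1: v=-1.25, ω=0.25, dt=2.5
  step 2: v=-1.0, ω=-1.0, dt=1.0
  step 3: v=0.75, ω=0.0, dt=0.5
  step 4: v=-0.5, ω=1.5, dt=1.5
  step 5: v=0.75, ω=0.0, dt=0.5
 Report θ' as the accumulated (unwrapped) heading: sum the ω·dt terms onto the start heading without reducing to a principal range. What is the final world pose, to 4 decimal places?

(0.2324, 7.1167, 0.5660)

step 1: θ'=-0.6840 (R=-5.0000) → pose (0.8299, 6.0812, -0.6840)
step 2: θ'=-1.6840 (R=1.0000) → pose (0.4681, 6.9692, -1.6840)
step 3: θ'=-1.6840 (straight) → pose (0.4258, 6.5966, -1.6840)
step 4: θ'=0.5660 (R=-0.3333) → pose (-0.0842, 6.9156, 0.5660)
step 5: θ'=0.5660 (straight) → pose (0.2324, 7.1167, 0.5660)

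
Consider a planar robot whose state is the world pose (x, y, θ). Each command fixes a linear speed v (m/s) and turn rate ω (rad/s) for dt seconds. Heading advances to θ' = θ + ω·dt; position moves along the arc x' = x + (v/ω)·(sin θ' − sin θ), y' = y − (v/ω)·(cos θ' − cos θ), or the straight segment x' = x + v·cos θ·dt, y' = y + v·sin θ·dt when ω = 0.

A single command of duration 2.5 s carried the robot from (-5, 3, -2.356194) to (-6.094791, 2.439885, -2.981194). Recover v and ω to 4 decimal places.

v = 0.5000, ω = -0.2500

Δθ = -2.981194 − -2.356194 = -0.625000
ω = Δθ/dt = -0.625000/2.5 = -0.2500
R = Δx/(sin θ' − sin θ) = -2.0000
v = R·ω = -2.0000·-0.2500 = 0.5000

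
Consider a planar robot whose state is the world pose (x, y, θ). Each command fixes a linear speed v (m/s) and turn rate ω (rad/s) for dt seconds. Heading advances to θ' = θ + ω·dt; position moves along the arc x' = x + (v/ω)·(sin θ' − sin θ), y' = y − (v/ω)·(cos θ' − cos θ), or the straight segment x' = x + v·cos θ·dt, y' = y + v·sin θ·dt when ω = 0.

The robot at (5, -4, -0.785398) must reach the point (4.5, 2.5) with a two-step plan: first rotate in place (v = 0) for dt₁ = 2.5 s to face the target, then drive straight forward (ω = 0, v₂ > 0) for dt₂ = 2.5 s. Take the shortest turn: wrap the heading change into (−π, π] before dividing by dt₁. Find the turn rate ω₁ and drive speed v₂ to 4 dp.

heading to target = atan2(2.5−-4, 4.5−5) = 1.6476
Δθ = wrap(1.6476 − -0.7854) = 2.4330; ω₁ = Δθ/dt₁ = 0.9732
distance = √((4.5−5)² + (2.5−-4)²) = 6.5192; v₂ = distance/dt₂ = 2.6077

ω₁ = 0.9732, v₂ = 2.6077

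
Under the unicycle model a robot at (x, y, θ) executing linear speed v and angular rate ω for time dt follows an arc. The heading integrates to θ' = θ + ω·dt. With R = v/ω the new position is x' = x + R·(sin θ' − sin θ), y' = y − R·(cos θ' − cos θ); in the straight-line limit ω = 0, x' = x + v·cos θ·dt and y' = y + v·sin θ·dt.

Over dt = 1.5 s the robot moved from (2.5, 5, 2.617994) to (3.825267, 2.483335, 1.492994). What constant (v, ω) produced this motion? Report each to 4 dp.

Δθ = 1.492994 − 2.617994 = -1.125000
ω = Δθ/dt = -1.125000/1.5 = -0.7500
R = −Δy/(cos θ' − cos θ) = 2.6667
v = R·ω = 2.6667·-0.7500 = -2.0000

v = -2.0000, ω = -0.7500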